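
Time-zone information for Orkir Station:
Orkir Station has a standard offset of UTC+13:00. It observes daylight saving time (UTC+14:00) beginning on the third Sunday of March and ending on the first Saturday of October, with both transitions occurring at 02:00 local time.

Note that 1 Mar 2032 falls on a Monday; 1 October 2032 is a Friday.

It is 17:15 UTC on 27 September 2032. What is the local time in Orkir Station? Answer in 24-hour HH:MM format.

1 March 2032 is a Monday, so the first Sunday is March 7 and the third is March 21.
1 October 2032 is a Friday, so the first Saturday is October 2.
At the standard offset (UTC+13:00), 17:15 UTC + 13h = 06:15 Orkir Station standard time (rolling into the next day, 28 September 2032).
The standard-time date in Orkir Station, 28 September 2032, falls between 21 March and 2 October, so daylight saving is in effect and Orkir Station is at UTC+14:00.
17:15 UTC + 14h = 07:15 local (rolling into the next day, 28 September 2032).

07:15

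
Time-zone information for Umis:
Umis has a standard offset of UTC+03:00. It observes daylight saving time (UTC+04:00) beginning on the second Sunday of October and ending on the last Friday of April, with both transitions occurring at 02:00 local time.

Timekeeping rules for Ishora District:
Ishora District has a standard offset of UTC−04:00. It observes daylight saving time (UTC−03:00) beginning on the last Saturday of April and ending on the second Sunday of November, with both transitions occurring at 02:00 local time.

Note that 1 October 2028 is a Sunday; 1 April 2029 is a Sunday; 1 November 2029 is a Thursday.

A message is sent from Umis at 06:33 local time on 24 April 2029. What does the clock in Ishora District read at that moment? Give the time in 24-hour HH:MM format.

1 October 2028 is a Sunday, so the first Sunday is October 1 and the second is October 8.
1 April 2029 is a Sunday, so Fridays fall on 6, 13, 20, 27; the last is April 27.
24 April 2029 lies within the daylight-saving period (8 October 2028 – 27 April 2029), so Umis is on daylight time, UTC+04:00.
06:33 Umis − 4h = 02:33 UTC.
1 April 2029 is a Sunday, so Saturdays fall on 7, 14, 21, 28; the last is April 28.
1 November 2029 is a Thursday, so the first Sunday is November 4 and the second is November 11.
At the standard offset (UTC−04:00), 02:33 UTC − 4h = 22:33 Ishora District standard time (rolling into the previous day, 23 April 2029).
Daylight saving runs 28 April – 11 November; the standard-time date in Ishora District, 23 April 2029, is outside that window, so Ishora District is on standard time at UTC−04:00.
02:33 UTC − 4h = 22:33 Ishora District (rolling into the previous day, 23 April 2029).

22:33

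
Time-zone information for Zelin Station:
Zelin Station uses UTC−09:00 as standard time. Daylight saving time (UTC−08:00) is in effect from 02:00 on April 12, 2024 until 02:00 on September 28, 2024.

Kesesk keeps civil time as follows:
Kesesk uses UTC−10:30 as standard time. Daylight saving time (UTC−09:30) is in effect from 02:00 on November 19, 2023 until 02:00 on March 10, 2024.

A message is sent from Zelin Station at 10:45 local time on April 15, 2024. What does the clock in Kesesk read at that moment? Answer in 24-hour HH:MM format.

April 15, 2024 lies within the daylight-saving period (12 April – 28 September), so Zelin Station is on daylight time, UTC−08:00.
10:45 Zelin Station + 8h = 18:45 UTC.
At the standard offset (UTC−10:30), 18:45 UTC − 10h30m = 08:15 Kesesk standard time.
Daylight saving runs 19 November 2023 – 10 March 2024; the standard-time date in Kesesk, April 15, 2024, is outside that window, so Kesesk is on standard time at UTC−10:30.
18:45 UTC − 10h30m = 08:15 Kesesk.

08:15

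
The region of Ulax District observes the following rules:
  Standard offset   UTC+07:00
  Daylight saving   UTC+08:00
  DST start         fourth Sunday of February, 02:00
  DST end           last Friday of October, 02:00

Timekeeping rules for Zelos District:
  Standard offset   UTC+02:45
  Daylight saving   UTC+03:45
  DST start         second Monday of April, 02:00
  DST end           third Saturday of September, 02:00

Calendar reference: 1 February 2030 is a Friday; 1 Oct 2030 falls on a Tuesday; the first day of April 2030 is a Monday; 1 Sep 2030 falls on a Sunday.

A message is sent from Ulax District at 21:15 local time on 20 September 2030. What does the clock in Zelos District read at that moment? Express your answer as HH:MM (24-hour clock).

1 February 2030 is a Friday, so the first Sunday is February 3 and the fourth is February 24.
1 October 2030 is a Tuesday, so Fridays fall on 4, 11, 18, 25; the last is October 25.
20 September 2030 lies within the daylight-saving period (24 February – 25 October), so Ulax District is on daylight time, UTC+08:00.
21:15 Ulax District − 8h = 13:15 UTC.
1 April 2030 is a Monday, so the first Monday is April 1 and the second is April 8.
1 September 2030 is a Sunday, so the first Saturday is September 7 and the third is September 21.
At the standard offset (UTC+02:45), 13:15 UTC + 2h45m = 16:00 Zelos District standard time.
The standard-time date in Zelos District, 20 September 2030, falls between 8 April and 21 September, so daylight saving is in effect and Zelos District is at UTC+03:45.
13:15 UTC + 3h45m = 17:00 Zelos District.

17:00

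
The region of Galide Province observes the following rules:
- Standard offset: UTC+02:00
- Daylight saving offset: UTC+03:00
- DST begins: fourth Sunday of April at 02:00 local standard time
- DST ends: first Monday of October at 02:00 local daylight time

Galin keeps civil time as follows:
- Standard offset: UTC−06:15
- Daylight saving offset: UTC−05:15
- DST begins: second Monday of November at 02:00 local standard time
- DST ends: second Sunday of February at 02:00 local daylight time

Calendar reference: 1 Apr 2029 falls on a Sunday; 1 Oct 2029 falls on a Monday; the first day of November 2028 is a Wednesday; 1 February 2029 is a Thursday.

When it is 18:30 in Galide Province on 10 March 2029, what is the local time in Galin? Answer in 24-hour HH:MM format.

10:15

1 April 2029 is a Sunday, so the first Sunday is April 1 and the fourth is April 22.
1 October 2029 is a Monday, so the first Monday is October 1.
Daylight saving runs 22 April – 1 October; 10 March 2029 is outside that window, so Galide Province is on standard time at UTC+02:00.
18:30 Galide Province − 2h = 16:30 UTC.
1 November 2028 is a Wednesday, so the first Monday is November 6 and the second is November 13.
1 February 2029 is a Thursday, so the first Sunday is February 4 and the second is February 11.
At the standard offset (UTC−06:15), 16:30 UTC − 6h15m = 10:15 Galin standard time.
Daylight saving runs 13 November 2028 – 11 February 2029; the standard-time date in Galin, 10 March 2029, is outside that window, so Galin is on standard time at UTC−06:15.
16:30 UTC − 6h15m = 10:15 Galin.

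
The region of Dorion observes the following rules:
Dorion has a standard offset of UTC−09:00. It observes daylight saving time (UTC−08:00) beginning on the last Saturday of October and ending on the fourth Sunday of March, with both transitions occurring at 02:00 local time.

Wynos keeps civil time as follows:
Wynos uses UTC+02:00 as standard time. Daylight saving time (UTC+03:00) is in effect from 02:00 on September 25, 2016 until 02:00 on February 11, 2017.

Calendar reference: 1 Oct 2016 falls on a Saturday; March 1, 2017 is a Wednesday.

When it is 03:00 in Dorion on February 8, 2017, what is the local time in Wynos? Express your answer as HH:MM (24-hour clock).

14:00

1 October 2016 is a Saturday, so Saturdays fall on 1, 8, 15, 22, 29; the last is October 29.
1 March 2017 is a Wednesday, so the first Sunday is March 5 and the fourth is March 26.
February 8, 2017 lies within the daylight-saving period (29 October 2016 – 26 March 2017), so Dorion is on daylight time, UTC−08:00.
03:00 Dorion + 8h = 11:00 UTC.
At the standard offset (UTC+02:00), 11:00 UTC + 2h = 13:00 Wynos standard time.
The standard-time date in Wynos, February 8, 2017, lies within the daylight-saving period (25 September 2016 – 11 February 2017), so Wynos is on daylight time, UTC+03:00.
11:00 UTC + 3h = 14:00 Wynos.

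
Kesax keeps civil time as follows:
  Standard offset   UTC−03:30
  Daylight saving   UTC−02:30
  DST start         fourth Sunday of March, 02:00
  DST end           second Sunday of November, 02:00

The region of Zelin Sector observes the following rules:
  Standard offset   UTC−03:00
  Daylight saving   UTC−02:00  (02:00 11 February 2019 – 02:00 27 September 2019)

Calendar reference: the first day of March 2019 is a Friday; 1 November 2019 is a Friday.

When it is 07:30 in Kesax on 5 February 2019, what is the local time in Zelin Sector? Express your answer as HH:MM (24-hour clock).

08:00

1 March 2019 is a Friday, so the first Sunday is March 3 and the fourth is March 24.
1 November 2019 is a Friday, so the first Sunday is November 3 and the second is November 10.
5 February 2019 does not fall between 24 March and 10 November, so daylight saving is not in effect and Kesax is at UTC−03:30.
07:30 Kesax + 3h30m = 11:00 UTC.
At the standard offset (UTC−03:00), 11:00 UTC − 3h = 08:00 Zelin Sector standard time.
The standard-time date in Zelin Sector, 5 February 2019, does not fall between 11 February and 27 September, so daylight saving is not in effect and Zelin Sector is at UTC−03:00.
11:00 UTC − 3h = 08:00 Zelin Sector.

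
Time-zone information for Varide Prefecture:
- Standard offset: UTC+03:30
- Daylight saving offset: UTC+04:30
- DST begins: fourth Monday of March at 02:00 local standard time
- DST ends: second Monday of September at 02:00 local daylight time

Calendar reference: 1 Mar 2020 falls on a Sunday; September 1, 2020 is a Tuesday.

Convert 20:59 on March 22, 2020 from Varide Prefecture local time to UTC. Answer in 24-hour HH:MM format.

17:29

1 March 2020 is a Sunday, so the first Monday is March 2 and the fourth is March 23.
1 September 2020 is a Tuesday, so the first Monday is September 7 and the second is September 14.
Daylight saving runs 23 March – 14 September; March 22, 2020 is outside that window, so Varide Prefecture is on standard time at UTC+03:30.
20:59 local − 3h30m = 17:29 UTC.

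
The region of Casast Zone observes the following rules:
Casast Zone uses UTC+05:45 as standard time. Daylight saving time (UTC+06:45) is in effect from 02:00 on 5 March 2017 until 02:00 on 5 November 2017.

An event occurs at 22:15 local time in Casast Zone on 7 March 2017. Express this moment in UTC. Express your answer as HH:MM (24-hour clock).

15:30

7 March 2017 lies within the daylight-saving period (5 March – 5 November), so Casast Zone is on daylight time, UTC+06:45.
22:15 local − 6h45m = 15:30 UTC.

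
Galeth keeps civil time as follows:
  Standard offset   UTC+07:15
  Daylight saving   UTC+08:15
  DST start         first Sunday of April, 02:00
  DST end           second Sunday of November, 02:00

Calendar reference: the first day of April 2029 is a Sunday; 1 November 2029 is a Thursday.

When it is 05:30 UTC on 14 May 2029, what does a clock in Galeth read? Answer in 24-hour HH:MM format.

1 April 2029 is a Sunday, so the first Sunday is April 1.
1 November 2029 is a Thursday, so the first Sunday is November 4 and the second is November 11.
At the standard offset (UTC+07:15), 05:30 UTC + 7h15m = 12:45 Galeth standard time.
The standard-time date in Galeth, 14 May 2029, lies within the daylight-saving period (1 April – 11 November), so Galeth is on daylight time, UTC+08:15.
05:30 UTC + 8h15m = 13:45 local.

13:45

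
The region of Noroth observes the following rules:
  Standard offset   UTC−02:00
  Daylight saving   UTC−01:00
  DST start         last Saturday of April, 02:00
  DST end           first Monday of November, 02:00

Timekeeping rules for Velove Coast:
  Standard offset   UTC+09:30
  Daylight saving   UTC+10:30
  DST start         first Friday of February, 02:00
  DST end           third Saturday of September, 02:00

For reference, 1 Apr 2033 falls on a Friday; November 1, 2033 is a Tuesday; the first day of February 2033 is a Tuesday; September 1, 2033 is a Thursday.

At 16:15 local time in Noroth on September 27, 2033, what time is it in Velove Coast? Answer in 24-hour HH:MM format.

02:45

1 April 2033 is a Friday, so Saturdays fall on 2, 9, 16, 23, 30; the last is April 30.
1 November 2033 is a Tuesday, so the first Monday is November 7.
September 27, 2033 falls between 30 April and 7 November, so daylight saving is in effect and Noroth is at UTC−01:00.
16:15 Noroth + 1h = 17:15 UTC.
1 February 2033 is a Tuesday, so the first Friday is February 4.
1 September 2033 is a Thursday, so the first Saturday is September 3 and the third is September 17.
At the standard offset (UTC+09:30), 17:15 UTC + 9h30m = 02:45 Velove Coast standard time (rolling into the next day, 28 September 2033).
The standard-time date in Velove Coast, September 28, 2033, is outside the daylight-saving period (4 February – 17 September), so Velove Coast is on standard time, UTC+09:30.
17:15 UTC + 9h30m = 02:45 Velove Coast (rolling into the next day, 28 September 2033).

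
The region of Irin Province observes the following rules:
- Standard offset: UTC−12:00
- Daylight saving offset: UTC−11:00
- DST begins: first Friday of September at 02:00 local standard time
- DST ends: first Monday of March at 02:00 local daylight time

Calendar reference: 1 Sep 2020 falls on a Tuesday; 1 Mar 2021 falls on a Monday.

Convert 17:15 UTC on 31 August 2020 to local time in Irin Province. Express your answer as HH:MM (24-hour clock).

05:15

1 September 2020 is a Tuesday, so the first Friday is September 4.
1 March 2021 is a Monday, so the first Monday is March 1.
At the standard offset (UTC−12:00), 17:15 UTC − 12h = 05:15 Irin Province standard time.
Daylight saving runs 4 September 2020 – 1 March 2021; the standard-time date in Irin Province, 31 August 2020, is outside that window, so Irin Province is on standard time at UTC−12:00.
17:15 UTC − 12h = 05:15 local.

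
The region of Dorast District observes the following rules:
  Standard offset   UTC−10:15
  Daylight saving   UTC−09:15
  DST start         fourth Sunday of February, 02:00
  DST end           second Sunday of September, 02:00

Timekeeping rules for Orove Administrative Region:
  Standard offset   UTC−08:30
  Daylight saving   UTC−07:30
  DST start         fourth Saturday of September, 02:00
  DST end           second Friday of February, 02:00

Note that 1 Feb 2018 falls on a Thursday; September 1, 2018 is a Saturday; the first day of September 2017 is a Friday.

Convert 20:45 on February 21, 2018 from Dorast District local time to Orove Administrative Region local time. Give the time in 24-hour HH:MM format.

1 February 2018 is a Thursday, so the first Sunday is February 4 and the fourth is February 25.
1 September 2018 is a Saturday, so the first Sunday is September 2 and the second is September 9.
Daylight saving runs 25 February – 9 September; February 21, 2018 is outside that window, so Dorast District is on standard time at UTC−10:15.
20:45 Dorast District + 10h15m = 07:00 UTC (rolling into the next day, 22 February 2018).
1 September 2017 is a Friday, so the first Saturday is September 2 and the fourth is September 23.
1 February 2018 is a Thursday, so the first Friday is February 2 and the second is February 9.
At the standard offset (UTC−08:30), 07:00 UTC − 8h30m = 22:30 Orove Administrative Region standard time (rolling into the previous day, 21 February 2018).
The standard-time date in Orove Administrative Region, February 21, 2018, does not fall between 23 September 2017 and 9 February 2018, so daylight saving is not in effect and Orove Administrative Region is at UTC−08:30.
07:00 UTC − 8h30m = 22:30 Orove Administrative Region (rolling into the previous day, 21 February 2018).

22:30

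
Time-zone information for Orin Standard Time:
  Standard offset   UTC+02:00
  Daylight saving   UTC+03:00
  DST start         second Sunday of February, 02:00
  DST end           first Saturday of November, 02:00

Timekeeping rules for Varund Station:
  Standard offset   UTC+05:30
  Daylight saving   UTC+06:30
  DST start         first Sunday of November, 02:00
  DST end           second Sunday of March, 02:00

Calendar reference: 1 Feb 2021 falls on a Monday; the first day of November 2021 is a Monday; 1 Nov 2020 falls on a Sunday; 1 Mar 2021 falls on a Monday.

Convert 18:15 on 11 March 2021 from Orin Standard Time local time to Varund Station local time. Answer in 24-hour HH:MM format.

21:45

1 February 2021 is a Monday, so the first Sunday is February 7 and the second is February 14.
1 November 2021 is a Monday, so the first Saturday is November 6.
Daylight saving runs 14 February – 6 November; 11 March 2021 is inside that window, so Orin Standard Time is at UTC+03:00.
18:15 Orin Standard Time − 3h = 15:15 UTC.
1 November 2020 is a Sunday, so the first Sunday is November 1.
1 March 2021 is a Monday, so the first Sunday is March 7 and the second is March 14.
At the standard offset (UTC+05:30), 15:15 UTC + 5h30m = 20:45 Varund Station standard time.
Daylight saving runs 1 November 2020 – 14 March 2021; the standard-time date in Varund Station, 11 March 2021, is inside that window, so Varund Station is at UTC+06:30.
15:15 UTC + 6h30m = 21:45 Varund Station.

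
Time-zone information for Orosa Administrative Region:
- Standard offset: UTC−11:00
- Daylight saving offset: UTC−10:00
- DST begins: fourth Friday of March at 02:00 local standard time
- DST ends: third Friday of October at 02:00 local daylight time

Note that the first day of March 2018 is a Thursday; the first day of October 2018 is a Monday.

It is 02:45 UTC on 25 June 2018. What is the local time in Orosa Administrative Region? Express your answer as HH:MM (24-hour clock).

16:45

1 March 2018 is a Thursday, so the first Friday is March 2 and the fourth is March 23.
1 October 2018 is a Monday, so the first Friday is October 5 and the third is October 19.
At the standard offset (UTC−11:00), 02:45 UTC − 11h = 15:45 Orosa Administrative Region standard time (rolling into the previous day, 24 June 2018).
The standard-time date in Orosa Administrative Region, 24 June 2018, falls between 23 March and 19 October, so daylight saving is in effect and Orosa Administrative Region is at UTC−10:00.
02:45 UTC − 10h = 16:45 local (rolling into the previous day, 24 June 2018).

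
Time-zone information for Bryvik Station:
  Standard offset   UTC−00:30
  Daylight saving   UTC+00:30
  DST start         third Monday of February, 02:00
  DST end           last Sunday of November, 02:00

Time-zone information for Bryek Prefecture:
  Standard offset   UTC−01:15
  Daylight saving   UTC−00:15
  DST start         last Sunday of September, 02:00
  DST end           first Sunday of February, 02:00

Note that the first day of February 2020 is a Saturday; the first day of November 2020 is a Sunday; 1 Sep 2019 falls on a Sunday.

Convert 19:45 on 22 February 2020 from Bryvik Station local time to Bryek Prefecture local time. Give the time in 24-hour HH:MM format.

1 February 2020 is a Saturday, so the first Monday is February 3 and the third is February 17.
1 November 2020 is a Sunday, so Sundays fall on 1, 8, 15, 22, 29; the last is November 29.
22 February 2020 lies within the daylight-saving period (17 February – 29 November), so Bryvik Station is on daylight time, UTC+00:30.
19:45 Bryvik Station − 0h30m = 19:15 UTC.
1 September 2019 is a Sunday, so Sundays fall on 1, 8, 15, 22, 29; the last is September 29.
1 February 2020 is a Saturday, so the first Sunday is February 2.
At the standard offset (UTC−01:15), 19:15 UTC − 1h15m = 18:00 Bryek Prefecture standard time.
Daylight saving runs 29 September 2019 – 2 February 2020; the standard-time date in Bryek Prefecture, 22 February 2020, is outside that window, so Bryek Prefecture is on standard time at UTC−01:15.
19:15 UTC − 1h15m = 18:00 Bryek Prefecture.

18:00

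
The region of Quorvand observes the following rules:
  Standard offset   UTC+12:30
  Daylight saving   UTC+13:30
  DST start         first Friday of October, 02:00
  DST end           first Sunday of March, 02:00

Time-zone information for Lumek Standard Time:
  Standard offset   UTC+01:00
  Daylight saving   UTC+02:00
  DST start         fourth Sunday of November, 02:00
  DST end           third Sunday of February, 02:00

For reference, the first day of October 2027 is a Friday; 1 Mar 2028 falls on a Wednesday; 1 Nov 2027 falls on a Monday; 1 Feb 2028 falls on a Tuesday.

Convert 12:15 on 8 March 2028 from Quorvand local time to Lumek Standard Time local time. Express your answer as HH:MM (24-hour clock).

00:45

1 October 2027 is a Friday, so the first Friday is October 1.
1 March 2028 is a Wednesday, so the first Sunday is March 5.
8 March 2028 is outside the daylight-saving period (1 October 2027 – 5 March 2028), so Quorvand is on standard time, UTC+12:30.
12:15 Quorvand − 12h30m = 23:45 UTC (rolling into the previous day, 7 March 2028).
1 November 2027 is a Monday, so the first Sunday is November 7 and the fourth is November 28.
1 February 2028 is a Tuesday, so the first Sunday is February 6 and the third is February 20.
At the standard offset (UTC+01:00), 23:45 UTC + 1h = 00:45 Lumek Standard Time standard time (rolling into the next day, 8 March 2028).
The standard-time date in Lumek Standard Time, 8 March 2028, is outside the daylight-saving period (28 November 2027 – 20 February 2028), so Lumek Standard Time is on standard time, UTC+01:00.
23:45 UTC + 1h = 00:45 Lumek Standard Time (rolling into the next day, 8 March 2028).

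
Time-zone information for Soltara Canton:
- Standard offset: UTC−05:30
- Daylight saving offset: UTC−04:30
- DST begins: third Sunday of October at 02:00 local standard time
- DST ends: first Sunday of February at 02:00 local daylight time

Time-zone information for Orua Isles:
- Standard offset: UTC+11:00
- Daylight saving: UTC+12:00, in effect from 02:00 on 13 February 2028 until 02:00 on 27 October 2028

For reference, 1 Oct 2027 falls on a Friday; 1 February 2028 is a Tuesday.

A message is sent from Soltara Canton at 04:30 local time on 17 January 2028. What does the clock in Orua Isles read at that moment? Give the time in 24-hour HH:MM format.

1 October 2027 is a Friday, so the first Sunday is October 3 and the third is October 17.
1 February 2028 is a Tuesday, so the first Sunday is February 6.
17 January 2028 falls between 17 October 2027 and 6 February 2028, so daylight saving is in effect and Soltara Canton is at UTC−04:30.
04:30 Soltara Canton + 4h30m = 09:00 UTC.
At the standard offset (UTC+11:00), 09:00 UTC + 11h = 20:00 Orua Isles standard time.
Daylight saving runs 13 February – 27 October; the standard-time date in Orua Isles, 17 January 2028, is outside that window, so Orua Isles is on standard time at UTC+11:00.
09:00 UTC + 11h = 20:00 Orua Isles.

20:00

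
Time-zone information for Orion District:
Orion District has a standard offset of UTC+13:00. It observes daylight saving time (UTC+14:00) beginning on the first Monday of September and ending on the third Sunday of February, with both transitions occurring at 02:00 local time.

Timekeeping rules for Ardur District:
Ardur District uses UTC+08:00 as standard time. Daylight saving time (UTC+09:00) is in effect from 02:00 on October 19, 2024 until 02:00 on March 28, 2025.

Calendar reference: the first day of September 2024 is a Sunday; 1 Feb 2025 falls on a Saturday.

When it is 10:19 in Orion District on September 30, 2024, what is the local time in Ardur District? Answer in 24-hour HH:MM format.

1 September 2024 is a Sunday, so the first Monday is September 2.
1 February 2025 is a Saturday, so the first Sunday is February 2 and the third is February 16.
Daylight saving runs 2 September 2024 – 16 February 2025; September 30, 2024 is inside that window, so Orion District is at UTC+14:00.
10:19 Orion District − 14h = 20:19 UTC (rolling into the previous day, 29 September 2024).
At the standard offset (UTC+08:00), 20:19 UTC + 8h = 04:19 Ardur District standard time (rolling into the next day, 30 September 2024).
The standard-time date in Ardur District, September 30, 2024, does not fall between 19 October 2024 and 28 March 2025, so daylight saving is not in effect and Ardur District is at UTC+08:00.
20:19 UTC + 8h = 04:19 Ardur District (rolling into the next day, 30 September 2024).

04:19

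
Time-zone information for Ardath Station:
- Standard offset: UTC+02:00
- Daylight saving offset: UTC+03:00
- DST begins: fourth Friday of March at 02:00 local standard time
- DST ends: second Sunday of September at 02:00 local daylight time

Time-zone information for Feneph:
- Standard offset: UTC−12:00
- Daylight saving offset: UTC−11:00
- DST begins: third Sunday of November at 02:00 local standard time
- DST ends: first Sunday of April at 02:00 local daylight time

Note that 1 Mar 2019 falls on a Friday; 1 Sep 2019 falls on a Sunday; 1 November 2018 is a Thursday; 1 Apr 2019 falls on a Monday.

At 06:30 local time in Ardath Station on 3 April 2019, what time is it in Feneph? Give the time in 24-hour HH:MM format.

1 March 2019 is a Friday, so the first Friday is March 1 and the fourth is March 22.
1 September 2019 is a Sunday, so the first Sunday is September 1 and the second is September 8.
Daylight saving runs 22 March – 8 September; 3 April 2019 is inside that window, so Ardath Station is at UTC+03:00.
06:30 Ardath Station − 3h = 03:30 UTC.
1 November 2018 is a Thursday, so the first Sunday is November 4 and the third is November 18.
1 April 2019 is a Monday, so the first Sunday is April 7.
At the standard offset (UTC−12:00), 03:30 UTC − 12h = 15:30 Feneph standard time (rolling into the previous day, 2 April 2019).
The standard-time date in Feneph, 2 April 2019, falls between 18 November 2018 and 7 April 2019, so daylight saving is in effect and Feneph is at UTC−11:00.
03:30 UTC − 11h = 16:30 Feneph (rolling into the previous day, 2 April 2019).

16:30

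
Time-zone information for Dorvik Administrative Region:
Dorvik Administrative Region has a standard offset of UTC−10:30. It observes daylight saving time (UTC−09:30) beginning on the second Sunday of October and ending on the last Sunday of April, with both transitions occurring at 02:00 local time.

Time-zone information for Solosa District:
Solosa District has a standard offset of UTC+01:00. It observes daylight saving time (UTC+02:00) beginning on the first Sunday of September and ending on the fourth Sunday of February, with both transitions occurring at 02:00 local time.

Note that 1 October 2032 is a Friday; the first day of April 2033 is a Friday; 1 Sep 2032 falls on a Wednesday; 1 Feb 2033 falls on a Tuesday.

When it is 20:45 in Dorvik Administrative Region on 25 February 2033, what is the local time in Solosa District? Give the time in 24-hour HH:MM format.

1 October 2032 is a Friday, so the first Sunday is October 3 and the second is October 10.
1 April 2033 is a Friday, so Sundays fall on 3, 10, 17, 24; the last is April 24.
Daylight saving runs 10 October 2032 – 24 April 2033; 25 February 2033 is inside that window, so Dorvik Administrative Region is at UTC−09:30.
20:45 Dorvik Administrative Region + 9h30m = 06:15 UTC (rolling into the next day, 26 February 2033).
1 September 2032 is a Wednesday, so the first Sunday is September 5.
1 February 2033 is a Tuesday, so the first Sunday is February 6 and the fourth is February 27.
At the standard offset (UTC+01:00), 06:15 UTC + 1h = 07:15 Solosa District standard time.
The standard-time date in Solosa District, 26 February 2033, falls between 5 September 2032 and 27 February 2033, so daylight saving is in effect and Solosa District is at UTC+02:00.
06:15 UTC + 2h = 08:15 Solosa District.

08:15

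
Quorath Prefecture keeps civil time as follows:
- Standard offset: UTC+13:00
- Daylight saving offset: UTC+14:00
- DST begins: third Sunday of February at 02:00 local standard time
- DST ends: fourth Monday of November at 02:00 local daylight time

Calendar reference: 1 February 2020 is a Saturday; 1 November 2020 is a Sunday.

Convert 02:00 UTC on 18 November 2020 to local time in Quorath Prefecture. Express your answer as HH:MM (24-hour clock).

1 February 2020 is a Saturday, so the first Sunday is February 2 and the third is February 16.
1 November 2020 is a Sunday, so the first Monday is November 2 and the fourth is November 23.
At the standard offset (UTC+13:00), 02:00 UTC + 13h = 15:00 Quorath Prefecture standard time.
The standard-time date in Quorath Prefecture, 18 November 2020, lies within the daylight-saving period (16 February – 23 November), so Quorath Prefecture is on daylight time, UTC+14:00.
02:00 UTC + 14h = 16:00 local.

16:00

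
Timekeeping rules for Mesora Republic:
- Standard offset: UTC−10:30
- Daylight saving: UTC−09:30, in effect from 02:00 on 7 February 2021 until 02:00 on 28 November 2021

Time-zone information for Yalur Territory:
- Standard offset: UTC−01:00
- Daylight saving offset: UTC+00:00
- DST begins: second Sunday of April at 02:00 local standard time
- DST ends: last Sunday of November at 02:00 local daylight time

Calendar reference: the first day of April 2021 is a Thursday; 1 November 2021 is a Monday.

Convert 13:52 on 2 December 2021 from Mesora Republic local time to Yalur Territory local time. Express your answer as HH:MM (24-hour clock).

2 December 2021 is outside the daylight-saving period (7 February – 28 November), so Mesora Republic is on standard time, UTC−10:30.
13:52 Mesora Republic + 10h30m = 00:22 UTC (rolling into the next day, 3 December 2021).
1 April 2021 is a Thursday, so the first Sunday is April 4 and the second is April 11.
1 November 2021 is a Monday, so Sundays fall on 7, 14, 21, 28; the last is November 28.
At the standard offset (UTC−01:00), 00:22 UTC − 1h = 23:22 Yalur Territory standard time (rolling into the previous day, 2 December 2021).
The standard-time date in Yalur Territory, 2 December 2021, does not fall between 11 April and 28 November, so daylight saving is not in effect and Yalur Territory is at UTC−01:00.
00:22 UTC − 1h = 23:22 Yalur Territory (rolling into the previous day, 2 December 2021).

23:22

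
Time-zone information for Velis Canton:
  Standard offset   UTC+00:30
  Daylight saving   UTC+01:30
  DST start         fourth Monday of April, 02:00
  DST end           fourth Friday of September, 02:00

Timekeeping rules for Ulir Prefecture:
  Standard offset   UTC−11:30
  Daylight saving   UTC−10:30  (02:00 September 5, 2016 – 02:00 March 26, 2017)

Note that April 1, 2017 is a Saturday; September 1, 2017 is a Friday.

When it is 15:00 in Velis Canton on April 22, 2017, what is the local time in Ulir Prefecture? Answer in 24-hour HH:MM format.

03:00

1 April 2017 is a Saturday, so the first Monday is April 3 and the fourth is April 24.
1 September 2017 is a Friday, so the first Friday is September 1 and the fourth is September 22.
Daylight saving runs 24 April – 22 September; April 22, 2017 is outside that window, so Velis Canton is on standard time at UTC+00:30.
15:00 Velis Canton − 0h30m = 14:30 UTC.
At the standard offset (UTC−11:30), 14:30 UTC − 11h30m = 03:00 Ulir Prefecture standard time.
Daylight saving runs 5 September 2016 – 26 March 2017; the standard-time date in Ulir Prefecture, April 22, 2017, is outside that window, so Ulir Prefecture is on standard time at UTC−11:30.
14:30 UTC − 11h30m = 03:00 Ulir Prefecture.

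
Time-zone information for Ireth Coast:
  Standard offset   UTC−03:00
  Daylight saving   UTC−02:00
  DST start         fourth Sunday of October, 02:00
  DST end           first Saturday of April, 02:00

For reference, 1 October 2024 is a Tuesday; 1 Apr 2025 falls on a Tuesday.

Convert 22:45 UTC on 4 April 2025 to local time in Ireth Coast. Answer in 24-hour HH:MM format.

1 October 2024 is a Tuesday, so the first Sunday is October 6 and the fourth is October 27.
1 April 2025 is a Tuesday, so the first Saturday is April 5.
At the standard offset (UTC−03:00), 22:45 UTC − 3h = 19:45 Ireth Coast standard time.
Daylight saving runs 27 October 2024 – 5 April 2025; the standard-time date in Ireth Coast, 4 April 2025, is inside that window, so Ireth Coast is at UTC−02:00.
22:45 UTC − 2h = 20:45 local.

20:45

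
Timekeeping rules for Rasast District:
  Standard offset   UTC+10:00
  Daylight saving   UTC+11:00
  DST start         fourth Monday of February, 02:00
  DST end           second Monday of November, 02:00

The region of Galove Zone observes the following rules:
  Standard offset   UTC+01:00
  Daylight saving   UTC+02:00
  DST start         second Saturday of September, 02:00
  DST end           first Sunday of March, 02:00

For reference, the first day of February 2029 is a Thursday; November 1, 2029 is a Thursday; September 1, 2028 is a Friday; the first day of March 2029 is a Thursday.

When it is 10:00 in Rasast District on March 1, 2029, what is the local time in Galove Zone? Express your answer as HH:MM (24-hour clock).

01:00

1 February 2029 is a Thursday, so the first Monday is February 5 and the fourth is February 26.
1 November 2029 is a Thursday, so the first Monday is November 5 and the second is November 12.
March 1, 2029 falls between 26 February and 12 November, so daylight saving is in effect and Rasast District is at UTC+11:00.
10:00 Rasast District − 11h = 23:00 UTC (rolling into the previous day, 28 February 2029).
1 September 2028 is a Friday, so the first Saturday is September 2 and the second is September 9.
1 March 2029 is a Thursday, so the first Sunday is March 4.
At the standard offset (UTC+01:00), 23:00 UTC + 1h = 00:00 Galove Zone standard time (rolling into the next day, 1 March 2029).
The standard-time date in Galove Zone, March 1, 2029, falls between 9 September 2028 and 4 March 2029, so daylight saving is in effect and Galove Zone is at UTC+02:00.
23:00 UTC + 2h = 01:00 Galove Zone (rolling into the next day, 1 March 2029).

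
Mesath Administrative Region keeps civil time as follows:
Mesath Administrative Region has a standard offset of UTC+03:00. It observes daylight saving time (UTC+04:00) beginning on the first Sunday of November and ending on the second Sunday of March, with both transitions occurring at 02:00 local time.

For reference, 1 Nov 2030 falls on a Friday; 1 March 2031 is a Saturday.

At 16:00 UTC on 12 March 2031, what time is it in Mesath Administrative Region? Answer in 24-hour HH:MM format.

1 November 2030 is a Friday, so the first Sunday is November 3.
1 March 2031 is a Saturday, so the first Sunday is March 2 and the second is March 9.
At the standard offset (UTC+03:00), 16:00 UTC + 3h = 19:00 Mesath Administrative Region standard time.
The standard-time date in Mesath Administrative Region, 12 March 2031, is outside the daylight-saving period (3 November 2030 – 9 March 2031), so Mesath Administrative Region is on standard time, UTC+03:00.
16:00 UTC + 3h = 19:00 local.

19:00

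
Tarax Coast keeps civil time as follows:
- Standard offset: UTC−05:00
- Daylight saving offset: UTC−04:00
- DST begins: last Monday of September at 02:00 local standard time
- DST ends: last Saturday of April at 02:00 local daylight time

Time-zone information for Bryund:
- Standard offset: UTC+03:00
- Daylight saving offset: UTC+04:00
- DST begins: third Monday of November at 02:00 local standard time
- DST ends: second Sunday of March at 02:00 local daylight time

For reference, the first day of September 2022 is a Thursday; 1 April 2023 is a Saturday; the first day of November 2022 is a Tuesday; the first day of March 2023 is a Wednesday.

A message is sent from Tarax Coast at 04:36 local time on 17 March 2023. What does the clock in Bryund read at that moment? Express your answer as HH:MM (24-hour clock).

1 September 2022 is a Thursday, so Mondays fall on 5, 12, 19, 26; the last is September 26.
1 April 2023 is a Saturday, so Saturdays fall on 1, 8, 15, 22, 29; the last is April 29.
Daylight saving runs 26 September 2022 – 29 April 2023; 17 March 2023 is inside that window, so Tarax Coast is at UTC−04:00.
04:36 Tarax Coast + 4h = 08:36 UTC.
1 November 2022 is a Tuesday, so the first Monday is November 7 and the third is November 21.
1 March 2023 is a Wednesday, so the first Sunday is March 5 and the second is March 12.
At the standard offset (UTC+03:00), 08:36 UTC + 3h = 11:36 Bryund standard time.
The standard-time date in Bryund, 17 March 2023, is outside the daylight-saving period (21 November 2022 – 12 March 2023), so Bryund is on standard time, UTC+03:00.
08:36 UTC + 3h = 11:36 Bryund.

11:36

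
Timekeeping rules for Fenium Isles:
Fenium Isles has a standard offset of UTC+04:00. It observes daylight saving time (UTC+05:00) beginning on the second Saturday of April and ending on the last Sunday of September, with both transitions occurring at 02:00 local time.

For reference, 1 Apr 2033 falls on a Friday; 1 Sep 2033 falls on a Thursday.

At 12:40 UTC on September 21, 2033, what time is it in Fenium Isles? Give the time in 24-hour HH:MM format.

17:40

1 April 2033 is a Friday, so the first Saturday is April 2 and the second is April 9.
1 September 2033 is a Thursday, so Sundays fall on 4, 11, 18, 25; the last is September 25.
At the standard offset (UTC+04:00), 12:40 UTC + 4h = 16:40 Fenium Isles standard time.
Daylight saving runs 9 April – 25 September; the standard-time date in Fenium Isles, September 21, 2033, is inside that window, so Fenium Isles is at UTC+05:00.
12:40 UTC + 5h = 17:40 local.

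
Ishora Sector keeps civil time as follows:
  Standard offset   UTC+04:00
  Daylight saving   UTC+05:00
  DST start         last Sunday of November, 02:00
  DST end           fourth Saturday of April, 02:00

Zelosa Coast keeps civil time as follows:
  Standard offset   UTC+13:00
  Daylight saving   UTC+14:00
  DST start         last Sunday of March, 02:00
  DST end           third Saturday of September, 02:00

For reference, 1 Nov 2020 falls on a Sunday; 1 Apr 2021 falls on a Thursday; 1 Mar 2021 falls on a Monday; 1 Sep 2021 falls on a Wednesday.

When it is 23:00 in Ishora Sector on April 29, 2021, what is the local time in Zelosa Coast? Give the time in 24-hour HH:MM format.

1 November 2020 is a Sunday, so Sundays fall on 1, 8, 15, 22, 29; the last is November 29.
1 April 2021 is a Thursday, so the first Saturday is April 3 and the fourth is April 24.
April 29, 2021 is outside the daylight-saving period (29 November 2020 – 24 April 2021), so Ishora Sector is on standard time, UTC+04:00.
23:00 Ishora Sector − 4h = 19:00 UTC.
1 March 2021 is a Monday, so Sundays fall on 7, 14, 21, 28; the last is March 28.
1 September 2021 is a Wednesday, so the first Saturday is September 4 and the third is September 18.
At the standard offset (UTC+13:00), 19:00 UTC + 13h = 08:00 Zelosa Coast standard time (rolling into the next day, 30 April 2021).
The standard-time date in Zelosa Coast, April 30, 2021, falls between 28 March and 18 September, so daylight saving is in effect and Zelosa Coast is at UTC+14:00.
19:00 UTC + 14h = 09:00 Zelosa Coast (rolling into the next day, 30 April 2021).

09:00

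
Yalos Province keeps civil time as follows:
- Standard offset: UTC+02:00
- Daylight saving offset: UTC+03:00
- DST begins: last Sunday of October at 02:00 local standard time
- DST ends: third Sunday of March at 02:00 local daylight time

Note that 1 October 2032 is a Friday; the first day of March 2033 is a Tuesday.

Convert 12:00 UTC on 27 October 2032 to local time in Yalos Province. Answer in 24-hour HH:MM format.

14:00

1 October 2032 is a Friday, so Sundays fall on 3, 10, 17, 24, 31; the last is October 31.
1 March 2033 is a Tuesday, so the first Sunday is March 6 and the third is March 20.
At the standard offset (UTC+02:00), 12:00 UTC + 2h = 14:00 Yalos Province standard time.
The standard-time date in Yalos Province, 27 October 2032, is outside the daylight-saving period (31 October 2032 – 20 March 2033), so Yalos Province is on standard time, UTC+02:00.
12:00 UTC + 2h = 14:00 local.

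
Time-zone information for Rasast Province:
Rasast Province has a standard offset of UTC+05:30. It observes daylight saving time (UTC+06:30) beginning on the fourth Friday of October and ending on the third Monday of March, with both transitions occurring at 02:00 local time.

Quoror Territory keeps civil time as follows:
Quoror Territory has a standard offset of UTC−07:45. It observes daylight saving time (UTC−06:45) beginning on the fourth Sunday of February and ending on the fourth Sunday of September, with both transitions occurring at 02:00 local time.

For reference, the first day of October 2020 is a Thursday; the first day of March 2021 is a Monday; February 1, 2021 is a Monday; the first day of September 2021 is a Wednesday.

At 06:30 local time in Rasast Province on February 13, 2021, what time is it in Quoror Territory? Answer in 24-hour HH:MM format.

16:15

1 October 2020 is a Thursday, so the first Friday is October 2 and the fourth is October 23.
1 March 2021 is a Monday, so the first Monday is March 1 and the third is March 15.
February 13, 2021 falls between 23 October 2020 and 15 March 2021, so daylight saving is in effect and Rasast Province is at UTC+06:30.
06:30 Rasast Province − 6h30m = 00:00 UTC.
1 February 2021 is a Monday, so the first Sunday is February 7 and the fourth is February 28.
1 September 2021 is a Wednesday, so the first Sunday is September 5 and the fourth is September 26.
At the standard offset (UTC−07:45), 00:00 UTC − 7h45m = 16:15 Quoror Territory standard time (rolling into the previous day, 12 February 2021).
The standard-time date in Quoror Territory, February 12, 2021, is outside the daylight-saving period (28 February – 26 September), so Quoror Territory is on standard time, UTC−07:45.
00:00 UTC − 7h45m = 16:15 Quoror Territory (rolling into the previous day, 12 February 2021).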